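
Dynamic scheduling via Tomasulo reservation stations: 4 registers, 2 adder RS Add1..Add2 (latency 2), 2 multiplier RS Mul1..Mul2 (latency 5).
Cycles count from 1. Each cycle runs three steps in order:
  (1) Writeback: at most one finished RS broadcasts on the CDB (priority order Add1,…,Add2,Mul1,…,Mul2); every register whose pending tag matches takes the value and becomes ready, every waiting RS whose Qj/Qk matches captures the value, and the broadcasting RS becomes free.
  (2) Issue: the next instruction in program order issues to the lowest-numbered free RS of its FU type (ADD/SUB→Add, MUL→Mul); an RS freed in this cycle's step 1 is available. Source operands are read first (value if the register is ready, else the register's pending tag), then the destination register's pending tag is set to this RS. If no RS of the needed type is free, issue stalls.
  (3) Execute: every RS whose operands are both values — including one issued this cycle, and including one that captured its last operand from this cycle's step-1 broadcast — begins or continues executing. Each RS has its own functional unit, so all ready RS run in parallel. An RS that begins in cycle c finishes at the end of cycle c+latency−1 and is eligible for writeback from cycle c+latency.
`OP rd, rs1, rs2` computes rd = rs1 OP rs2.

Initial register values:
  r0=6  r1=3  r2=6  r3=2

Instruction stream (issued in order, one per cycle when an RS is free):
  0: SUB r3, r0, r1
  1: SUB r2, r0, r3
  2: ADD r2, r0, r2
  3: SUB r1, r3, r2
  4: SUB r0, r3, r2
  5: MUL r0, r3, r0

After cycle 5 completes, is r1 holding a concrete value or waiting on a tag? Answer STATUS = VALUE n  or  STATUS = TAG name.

STATUS = TAG Add2

c1: issue SUB r3<-Add1 | r0:6,r1:3,r2:6,r3:Add1
c2: issue SUB r2<-Add2 | r0:6,r1:3,r2:Add2,r3:Add1
c3: CDB Add1=3; issue ADD r2<-Add1 | r0:6,r1:3,r2:Add1,r3:3
c4: stall | r0:6,r1:3,r2:Add1,r3:3
c5: CDB Add2=3; issue SUB r1<-Add2 | r0:6,r1:Add2,r2:Add1,r3:3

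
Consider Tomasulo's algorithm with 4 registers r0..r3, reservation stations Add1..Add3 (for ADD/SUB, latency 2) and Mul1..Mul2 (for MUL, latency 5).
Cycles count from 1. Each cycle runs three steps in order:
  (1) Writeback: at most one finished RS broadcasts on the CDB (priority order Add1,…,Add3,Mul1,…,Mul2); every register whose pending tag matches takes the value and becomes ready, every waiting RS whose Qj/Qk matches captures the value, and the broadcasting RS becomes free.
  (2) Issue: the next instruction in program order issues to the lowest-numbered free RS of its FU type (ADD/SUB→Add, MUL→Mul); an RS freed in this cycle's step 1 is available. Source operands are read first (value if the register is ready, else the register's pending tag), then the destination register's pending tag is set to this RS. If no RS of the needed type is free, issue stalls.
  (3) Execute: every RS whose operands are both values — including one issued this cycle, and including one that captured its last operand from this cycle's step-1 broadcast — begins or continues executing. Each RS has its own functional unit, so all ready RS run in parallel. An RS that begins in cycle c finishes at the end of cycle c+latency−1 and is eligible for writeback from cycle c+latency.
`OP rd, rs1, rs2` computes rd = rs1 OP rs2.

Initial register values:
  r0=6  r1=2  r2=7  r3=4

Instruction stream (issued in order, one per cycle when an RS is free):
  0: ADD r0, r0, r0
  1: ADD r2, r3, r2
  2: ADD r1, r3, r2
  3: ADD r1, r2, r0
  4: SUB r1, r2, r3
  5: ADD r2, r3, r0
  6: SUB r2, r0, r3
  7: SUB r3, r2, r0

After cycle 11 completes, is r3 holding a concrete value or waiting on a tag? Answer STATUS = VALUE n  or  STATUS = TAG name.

  c1: issue ADD r0<-Add1  regs: r0:Add1,r1:2,r2:7,r3:4
  c2: issue ADD r2<-Add2  regs: r0:Add1,r1:2,r2:Add2,r3:4
  c3: CDB Add1=12; issue ADD r1<-Add1  regs: r0:12,r1:Add1,r2:Add2,r3:4
  c4: CDB Add2=11; issue ADD r1<-Add2  regs: r0:12,r1:Add2,r2:11,r3:4
  c5: issue SUB r1<-Add3  regs: r0:12,r1:Add3,r2:11,r3:4
  c6: CDB Add1=15; issue ADD r2<-Add1  regs: r0:12,r1:Add3,r2:Add1,r3:4
  c7: CDB Add2=23; issue SUB r2<-Add2  regs: r0:12,r1:Add3,r2:Add2,r3:4
  c8: CDB Add1=16; issue SUB r3<-Add1  regs: r0:12,r1:Add3,r2:Add2,r3:Add1
  c9: CDB Add2=8  regs: r0:12,r1:Add3,r2:8,r3:Add1
  c10: CDB Add3=7  regs: r0:12,r1:7,r2:8,r3:Add1
  c11: CDB Add1=-4  regs: r0:12,r1:7,r2:8,r3:-4

STATUS = VALUE -4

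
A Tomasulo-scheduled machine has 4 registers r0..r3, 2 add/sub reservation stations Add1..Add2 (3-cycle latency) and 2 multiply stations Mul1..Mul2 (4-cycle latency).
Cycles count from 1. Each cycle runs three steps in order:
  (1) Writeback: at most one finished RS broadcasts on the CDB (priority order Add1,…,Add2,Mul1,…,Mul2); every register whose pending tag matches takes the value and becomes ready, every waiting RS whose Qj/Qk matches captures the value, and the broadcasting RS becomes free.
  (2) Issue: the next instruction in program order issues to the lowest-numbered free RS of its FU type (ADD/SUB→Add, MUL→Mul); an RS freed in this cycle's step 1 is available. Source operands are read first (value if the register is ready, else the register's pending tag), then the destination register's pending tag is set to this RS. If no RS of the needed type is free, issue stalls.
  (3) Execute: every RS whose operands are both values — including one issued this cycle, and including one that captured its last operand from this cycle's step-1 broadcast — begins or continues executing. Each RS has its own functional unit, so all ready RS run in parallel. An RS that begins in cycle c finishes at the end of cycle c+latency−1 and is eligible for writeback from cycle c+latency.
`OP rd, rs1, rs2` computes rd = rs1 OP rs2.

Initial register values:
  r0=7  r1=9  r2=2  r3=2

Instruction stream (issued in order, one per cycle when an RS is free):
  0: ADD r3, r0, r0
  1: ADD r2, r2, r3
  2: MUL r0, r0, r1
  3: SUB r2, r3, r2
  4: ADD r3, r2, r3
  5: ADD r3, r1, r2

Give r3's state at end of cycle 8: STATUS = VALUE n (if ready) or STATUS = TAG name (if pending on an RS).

cycle 1: issue ADD r3<-Add1 // r0:7,r1:9,r2:2,r3:Add1
cycle 2: issue ADD r2<-Add2 // r0:7,r1:9,r2:Add2,r3:Add1
cycle 3: issue MUL r0<-Mul1 // r0:Mul1,r1:9,r2:Add2,r3:Add1
cycle 4: CDB Add1=14; issue SUB r2<-Add1 // r0:Mul1,r1:9,r2:Add1,r3:14
cycle 5: stall // r0:Mul1,r1:9,r2:Add1,r3:14
cycle 6: stall // r0:Mul1,r1:9,r2:Add1,r3:14
cycle 7: CDB Add2=16; issue ADD r3<-Add2 // r0:Mul1,r1:9,r2:Add1,r3:Add2
cycle 8: CDB Mul1=63; stall // r0:63,r1:9,r2:Add1,r3:Add2

STATUS = TAG Add2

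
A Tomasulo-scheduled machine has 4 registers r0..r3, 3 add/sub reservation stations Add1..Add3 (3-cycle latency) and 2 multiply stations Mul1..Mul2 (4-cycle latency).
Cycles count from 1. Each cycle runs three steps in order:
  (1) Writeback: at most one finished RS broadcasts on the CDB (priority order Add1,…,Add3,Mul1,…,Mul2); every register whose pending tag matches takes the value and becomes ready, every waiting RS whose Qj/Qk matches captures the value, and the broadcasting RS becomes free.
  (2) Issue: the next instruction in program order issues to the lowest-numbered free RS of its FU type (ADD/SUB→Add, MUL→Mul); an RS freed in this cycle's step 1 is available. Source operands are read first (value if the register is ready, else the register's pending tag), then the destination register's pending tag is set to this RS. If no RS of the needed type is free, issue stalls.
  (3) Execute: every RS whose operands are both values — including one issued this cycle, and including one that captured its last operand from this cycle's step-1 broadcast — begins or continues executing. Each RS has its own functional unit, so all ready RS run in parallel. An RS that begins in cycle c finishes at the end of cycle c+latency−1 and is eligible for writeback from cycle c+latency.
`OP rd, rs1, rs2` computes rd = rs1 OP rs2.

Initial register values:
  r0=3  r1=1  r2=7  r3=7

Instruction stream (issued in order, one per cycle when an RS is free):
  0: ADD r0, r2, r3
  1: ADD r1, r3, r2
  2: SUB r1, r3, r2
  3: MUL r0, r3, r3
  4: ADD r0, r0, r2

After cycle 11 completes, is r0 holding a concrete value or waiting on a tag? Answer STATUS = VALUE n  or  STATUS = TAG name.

STATUS = VALUE 56

c1: issue ADD r0<-Add1 | r0:Add1,r1:1,r2:7,r3:7
c2: issue ADD r1<-Add2 | r0:Add1,r1:Add2,r2:7,r3:7
c3: issue SUB r1<-Add3 | r0:Add1,r1:Add3,r2:7,r3:7
c4: CDB Add1=14; issue MUL r0<-Mul1 | r0:Mul1,r1:Add3,r2:7,r3:7
c5: CDB Add2=14; issue ADD r0<-Add1 | r0:Add1,r1:Add3,r2:7,r3:7
c6: CDB Add3=0 | r0:Add1,r1:0,r2:7,r3:7
c7: - | r0:Add1,r1:0,r2:7,r3:7
c8: CDB Mul1=49 | r0:Add1,r1:0,r2:7,r3:7
c9: - | r0:Add1,r1:0,r2:7,r3:7
c10: - | r0:Add1,r1:0,r2:7,r3:7
c11: CDB Add1=56 | r0:56,r1:0,r2:7,r3:7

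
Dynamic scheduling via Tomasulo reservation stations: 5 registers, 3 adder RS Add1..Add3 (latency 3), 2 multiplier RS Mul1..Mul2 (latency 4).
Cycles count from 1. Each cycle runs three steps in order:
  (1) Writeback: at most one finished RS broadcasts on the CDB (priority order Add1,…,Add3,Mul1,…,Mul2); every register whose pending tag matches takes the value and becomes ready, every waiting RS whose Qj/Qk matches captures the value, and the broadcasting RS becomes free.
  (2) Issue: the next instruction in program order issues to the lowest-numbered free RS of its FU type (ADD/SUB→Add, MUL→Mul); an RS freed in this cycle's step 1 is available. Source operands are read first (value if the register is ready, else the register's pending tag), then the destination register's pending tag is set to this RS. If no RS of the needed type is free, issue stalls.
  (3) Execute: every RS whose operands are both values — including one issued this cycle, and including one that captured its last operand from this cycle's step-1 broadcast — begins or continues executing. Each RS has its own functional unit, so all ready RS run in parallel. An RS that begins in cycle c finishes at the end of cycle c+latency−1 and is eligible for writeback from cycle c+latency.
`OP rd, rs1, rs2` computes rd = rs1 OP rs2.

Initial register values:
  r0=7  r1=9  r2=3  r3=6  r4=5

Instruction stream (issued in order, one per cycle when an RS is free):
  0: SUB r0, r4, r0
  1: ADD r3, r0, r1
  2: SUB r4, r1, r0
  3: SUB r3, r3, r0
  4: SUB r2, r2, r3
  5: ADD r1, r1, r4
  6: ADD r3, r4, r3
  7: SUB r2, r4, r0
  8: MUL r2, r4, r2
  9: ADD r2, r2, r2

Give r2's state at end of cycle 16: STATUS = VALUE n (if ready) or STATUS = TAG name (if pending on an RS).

cycle 1: issue SUB r0<-Add1 // r0:Add1,r1:9,r2:3,r3:6,r4:5
cycle 2: issue ADD r3<-Add2 // r0:Add1,r1:9,r2:3,r3:Add2,r4:5
cycle 3: issue SUB r4<-Add3 // r0:Add1,r1:9,r2:3,r3:Add2,r4:Add3
cycle 4: CDB Add1=-2; issue SUB r3<-Add1 // r0:-2,r1:9,r2:3,r3:Add1,r4:Add3
cycle 5: stall // r0:-2,r1:9,r2:3,r3:Add1,r4:Add3
cycle 6: stall // r0:-2,r1:9,r2:3,r3:Add1,r4:Add3
cycle 7: CDB Add2=7; issue SUB r2<-Add2 // r0:-2,r1:9,r2:Add2,r3:Add1,r4:Add3
cycle 8: CDB Add3=11; issue ADD r1<-Add3 // r0:-2,r1:Add3,r2:Add2,r3:Add1,r4:11
cycle 9: stall // r0:-2,r1:Add3,r2:Add2,r3:Add1,r4:11
cycle 10: CDB Add1=9; issue ADD r3<-Add1 // r0:-2,r1:Add3,r2:Add2,r3:Add1,r4:11
cycle 11: CDB Add3=20; issue SUB r2<-Add3 // r0:-2,r1:20,r2:Add3,r3:Add1,r4:11
cycle 12: issue MUL r2<-Mul1 // r0:-2,r1:20,r2:Mul1,r3:Add1,r4:11
cycle 13: CDB Add1=20; issue ADD r2<-Add1 // r0:-2,r1:20,r2:Add1,r3:20,r4:11
cycle 14: CDB Add2=-6 // r0:-2,r1:20,r2:Add1,r3:20,r4:11
cycle 15: CDB Add3=13 // r0:-2,r1:20,r2:Add1,r3:20,r4:11
cycle 16: - // r0:-2,r1:20,r2:Add1,r3:20,r4:11

STATUS = TAG Add1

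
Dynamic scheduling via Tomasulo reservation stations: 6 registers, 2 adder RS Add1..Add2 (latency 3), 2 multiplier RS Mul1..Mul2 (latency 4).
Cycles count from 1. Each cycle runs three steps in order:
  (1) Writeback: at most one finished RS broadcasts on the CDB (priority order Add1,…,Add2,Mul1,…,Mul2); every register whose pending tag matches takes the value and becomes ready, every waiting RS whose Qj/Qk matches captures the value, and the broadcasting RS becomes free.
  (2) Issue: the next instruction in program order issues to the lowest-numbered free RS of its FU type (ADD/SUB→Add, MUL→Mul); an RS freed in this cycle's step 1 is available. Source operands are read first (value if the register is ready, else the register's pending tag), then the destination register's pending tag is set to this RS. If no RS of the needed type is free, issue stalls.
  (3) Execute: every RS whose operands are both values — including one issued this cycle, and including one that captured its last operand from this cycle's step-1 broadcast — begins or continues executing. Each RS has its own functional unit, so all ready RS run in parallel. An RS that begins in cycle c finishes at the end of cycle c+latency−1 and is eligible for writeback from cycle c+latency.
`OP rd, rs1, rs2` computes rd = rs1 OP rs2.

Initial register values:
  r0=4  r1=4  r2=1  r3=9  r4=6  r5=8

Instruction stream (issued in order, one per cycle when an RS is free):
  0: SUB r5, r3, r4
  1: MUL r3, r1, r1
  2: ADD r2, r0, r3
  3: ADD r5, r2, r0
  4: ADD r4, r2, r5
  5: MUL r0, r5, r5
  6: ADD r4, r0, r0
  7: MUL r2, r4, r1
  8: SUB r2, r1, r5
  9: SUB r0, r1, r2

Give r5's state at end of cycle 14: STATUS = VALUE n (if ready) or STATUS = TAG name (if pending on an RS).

cycle 1: issue SUB r5<-Add1 // r0:4,r1:4,r2:1,r3:9,r4:6,r5:Add1
cycle 2: issue MUL r3<-Mul1 // r0:4,r1:4,r2:1,r3:Mul1,r4:6,r5:Add1
cycle 3: issue ADD r2<-Add2 // r0:4,r1:4,r2:Add2,r3:Mul1,r4:6,r5:Add1
cycle 4: CDB Add1=3; issue ADD r5<-Add1 // r0:4,r1:4,r2:Add2,r3:Mul1,r4:6,r5:Add1
cycle 5: stall // r0:4,r1:4,r2:Add2,r3:Mul1,r4:6,r5:Add1
cycle 6: CDB Mul1=16; stall // r0:4,r1:4,r2:Add2,r3:16,r4:6,r5:Add1
cycle 7: stall // r0:4,r1:4,r2:Add2,r3:16,r4:6,r5:Add1
cycle 8: stall // r0:4,r1:4,r2:Add2,r3:16,r4:6,r5:Add1
cycle 9: CDB Add2=20; issue ADD r4<-Add2 // r0:4,r1:4,r2:20,r3:16,r4:Add2,r5:Add1
cycle 10: issue MUL r0<-Mul1 // r0:Mul1,r1:4,r2:20,r3:16,r4:Add2,r5:Add1
cycle 11: stall // r0:Mul1,r1:4,r2:20,r3:16,r4:Add2,r5:Add1
cycle 12: CDB Add1=24; issue ADD r4<-Add1 // r0:Mul1,r1:4,r2:20,r3:16,r4:Add1,r5:24
cycle 13: issue MUL r2<-Mul2 // r0:Mul1,r1:4,r2:Mul2,r3:16,r4:Add1,r5:24
cycle 14: stall // r0:Mul1,r1:4,r2:Mul2,r3:16,r4:Add1,r5:24

STATUS = VALUE 24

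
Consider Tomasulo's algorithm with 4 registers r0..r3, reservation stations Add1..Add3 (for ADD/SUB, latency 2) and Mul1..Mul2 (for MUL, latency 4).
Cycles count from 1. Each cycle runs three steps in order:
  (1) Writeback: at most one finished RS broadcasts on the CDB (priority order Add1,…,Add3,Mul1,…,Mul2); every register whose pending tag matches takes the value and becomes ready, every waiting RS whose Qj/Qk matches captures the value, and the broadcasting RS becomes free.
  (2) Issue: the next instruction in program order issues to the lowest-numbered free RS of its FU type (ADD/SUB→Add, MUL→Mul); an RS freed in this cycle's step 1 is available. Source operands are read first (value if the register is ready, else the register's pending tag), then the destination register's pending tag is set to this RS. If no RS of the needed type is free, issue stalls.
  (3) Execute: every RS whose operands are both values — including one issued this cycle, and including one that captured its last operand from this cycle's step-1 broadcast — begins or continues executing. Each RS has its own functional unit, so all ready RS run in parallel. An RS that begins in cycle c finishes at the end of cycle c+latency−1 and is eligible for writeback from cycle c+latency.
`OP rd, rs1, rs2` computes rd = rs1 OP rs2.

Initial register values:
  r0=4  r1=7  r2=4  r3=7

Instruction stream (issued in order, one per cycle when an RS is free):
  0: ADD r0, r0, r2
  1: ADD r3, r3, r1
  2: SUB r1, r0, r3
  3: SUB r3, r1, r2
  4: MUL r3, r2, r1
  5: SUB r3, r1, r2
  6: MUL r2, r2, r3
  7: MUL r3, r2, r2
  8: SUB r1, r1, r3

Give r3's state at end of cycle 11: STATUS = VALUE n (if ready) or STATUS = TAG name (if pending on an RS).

STATUS = TAG Mul1

c1: issue ADD r0<-Add1 | r0:Add1,r1:7,r2:4,r3:7
c2: issue ADD r3<-Add2 | r0:Add1,r1:7,r2:4,r3:Add2
c3: CDB Add1=8; issue SUB r1<-Add1 | r0:8,r1:Add1,r2:4,r3:Add2
c4: CDB Add2=14; issue SUB r3<-Add2 | r0:8,r1:Add1,r2:4,r3:Add2
c5: issue MUL r3<-Mul1 | r0:8,r1:Add1,r2:4,r3:Mul1
c6: CDB Add1=-6; issue SUB r3<-Add1 | r0:8,r1:-6,r2:4,r3:Add1
c7: issue MUL r2<-Mul2 | r0:8,r1:-6,r2:Mul2,r3:Add1
c8: CDB Add1=-10; stall | r0:8,r1:-6,r2:Mul2,r3:-10
c9: CDB Add2=-10; stall | r0:8,r1:-6,r2:Mul2,r3:-10
c10: CDB Mul1=-24; issue MUL r3<-Mul1 | r0:8,r1:-6,r2:Mul2,r3:Mul1
c11: issue SUB r1<-Add1 | r0:8,r1:Add1,r2:Mul2,r3:Mul1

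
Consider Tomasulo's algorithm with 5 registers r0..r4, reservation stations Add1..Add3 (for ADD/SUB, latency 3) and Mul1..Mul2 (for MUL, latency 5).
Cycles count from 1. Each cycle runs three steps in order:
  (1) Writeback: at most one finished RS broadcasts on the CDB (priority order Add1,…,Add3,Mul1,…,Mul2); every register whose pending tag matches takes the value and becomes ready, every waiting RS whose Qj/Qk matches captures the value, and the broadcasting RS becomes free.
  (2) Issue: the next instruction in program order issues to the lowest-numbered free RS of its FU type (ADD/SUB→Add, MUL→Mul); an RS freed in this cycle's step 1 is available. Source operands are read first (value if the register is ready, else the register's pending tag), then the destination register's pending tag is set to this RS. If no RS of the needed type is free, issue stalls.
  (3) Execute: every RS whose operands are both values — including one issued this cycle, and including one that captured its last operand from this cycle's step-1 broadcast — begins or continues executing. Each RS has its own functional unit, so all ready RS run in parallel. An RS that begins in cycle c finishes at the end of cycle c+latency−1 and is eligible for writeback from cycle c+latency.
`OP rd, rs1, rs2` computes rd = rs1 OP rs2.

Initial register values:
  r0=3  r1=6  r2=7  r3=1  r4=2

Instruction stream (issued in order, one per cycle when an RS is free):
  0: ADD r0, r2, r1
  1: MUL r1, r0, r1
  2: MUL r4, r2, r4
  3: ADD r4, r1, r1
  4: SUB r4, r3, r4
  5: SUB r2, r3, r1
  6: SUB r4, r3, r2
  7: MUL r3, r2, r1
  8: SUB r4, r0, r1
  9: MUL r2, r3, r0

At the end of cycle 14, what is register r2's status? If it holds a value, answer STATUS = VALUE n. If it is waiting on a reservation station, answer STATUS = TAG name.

  c1: issue ADD r0<-Add1  regs: r0:Add1,r1:6,r2:7,r3:1,r4:2
  c2: issue MUL r1<-Mul1  regs: r0:Add1,r1:Mul1,r2:7,r3:1,r4:2
  c3: issue MUL r4<-Mul2  regs: r0:Add1,r1:Mul1,r2:7,r3:1,r4:Mul2
  c4: CDB Add1=13; issue ADD r4<-Add1  regs: r0:13,r1:Mul1,r2:7,r3:1,r4:Add1
  c5: issue SUB r4<-Add2  regs: r0:13,r1:Mul1,r2:7,r3:1,r4:Add2
  c6: issue SUB r2<-Add3  regs: r0:13,r1:Mul1,r2:Add3,r3:1,r4:Add2
  c7: stall  regs: r0:13,r1:Mul1,r2:Add3,r3:1,r4:Add2
  c8: CDB Mul2=14; stall  regs: r0:13,r1:Mul1,r2:Add3,r3:1,r4:Add2
  c9: CDB Mul1=78; stall  regs: r0:13,r1:78,r2:Add3,r3:1,r4:Add2
  c10: stall  regs: r0:13,r1:78,r2:Add3,r3:1,r4:Add2
  c11: stall  regs: r0:13,r1:78,r2:Add3,r3:1,r4:Add2
  c12: CDB Add1=156; issue SUB r4<-Add1  regs: r0:13,r1:78,r2:Add3,r3:1,r4:Add1
  c13: CDB Add3=-77; issue MUL r3<-Mul1  regs: r0:13,r1:78,r2:-77,r3:Mul1,r4:Add1
  c14: issue SUB r4<-Add3  regs: r0:13,r1:78,r2:-77,r3:Mul1,r4:Add3

STATUS = VALUE -77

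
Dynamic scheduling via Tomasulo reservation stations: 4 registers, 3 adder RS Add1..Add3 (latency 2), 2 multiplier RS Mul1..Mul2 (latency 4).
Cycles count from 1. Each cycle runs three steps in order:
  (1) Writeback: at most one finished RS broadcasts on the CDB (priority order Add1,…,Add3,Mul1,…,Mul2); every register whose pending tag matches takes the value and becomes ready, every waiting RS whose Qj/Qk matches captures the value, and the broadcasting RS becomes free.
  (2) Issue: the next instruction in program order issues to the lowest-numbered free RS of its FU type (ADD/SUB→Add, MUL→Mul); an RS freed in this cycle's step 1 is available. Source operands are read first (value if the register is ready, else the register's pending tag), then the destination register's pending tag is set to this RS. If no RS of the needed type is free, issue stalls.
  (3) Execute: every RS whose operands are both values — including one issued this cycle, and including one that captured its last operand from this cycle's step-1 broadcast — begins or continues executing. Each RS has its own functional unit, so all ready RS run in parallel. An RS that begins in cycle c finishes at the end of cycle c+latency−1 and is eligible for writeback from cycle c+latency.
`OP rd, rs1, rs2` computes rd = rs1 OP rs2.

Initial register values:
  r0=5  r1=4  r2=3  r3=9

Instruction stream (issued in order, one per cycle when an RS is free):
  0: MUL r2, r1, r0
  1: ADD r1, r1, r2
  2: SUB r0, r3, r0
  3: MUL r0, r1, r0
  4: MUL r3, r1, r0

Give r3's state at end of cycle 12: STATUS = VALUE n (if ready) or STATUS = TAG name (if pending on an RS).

  c1: issue MUL r2<-Mul1  regs: r0:5,r1:4,r2:Mul1,r3:9
  c2: issue ADD r1<-Add1  regs: r0:5,r1:Add1,r2:Mul1,r3:9
  c3: issue SUB r0<-Add2  regs: r0:Add2,r1:Add1,r2:Mul1,r3:9
  c4: issue MUL r0<-Mul2  regs: r0:Mul2,r1:Add1,r2:Mul1,r3:9
  c5: CDB Add2=4; stall  regs: r0:Mul2,r1:Add1,r2:Mul1,r3:9
  c6: CDB Mul1=20; issue MUL r3<-Mul1  regs: r0:Mul2,r1:Add1,r2:20,r3:Mul1
  c7: -  regs: r0:Mul2,r1:Add1,r2:20,r3:Mul1
  c8: CDB Add1=24  regs: r0:Mul2,r1:24,r2:20,r3:Mul1
  c9: -  regs: r0:Mul2,r1:24,r2:20,r3:Mul1
  c10: -  regs: r0:Mul2,r1:24,r2:20,r3:Mul1
  c11: -  regs: r0:Mul2,r1:24,r2:20,r3:Mul1
  c12: CDB Mul2=96  regs: r0:96,r1:24,r2:20,r3:Mul1

STATUS = TAG Mul1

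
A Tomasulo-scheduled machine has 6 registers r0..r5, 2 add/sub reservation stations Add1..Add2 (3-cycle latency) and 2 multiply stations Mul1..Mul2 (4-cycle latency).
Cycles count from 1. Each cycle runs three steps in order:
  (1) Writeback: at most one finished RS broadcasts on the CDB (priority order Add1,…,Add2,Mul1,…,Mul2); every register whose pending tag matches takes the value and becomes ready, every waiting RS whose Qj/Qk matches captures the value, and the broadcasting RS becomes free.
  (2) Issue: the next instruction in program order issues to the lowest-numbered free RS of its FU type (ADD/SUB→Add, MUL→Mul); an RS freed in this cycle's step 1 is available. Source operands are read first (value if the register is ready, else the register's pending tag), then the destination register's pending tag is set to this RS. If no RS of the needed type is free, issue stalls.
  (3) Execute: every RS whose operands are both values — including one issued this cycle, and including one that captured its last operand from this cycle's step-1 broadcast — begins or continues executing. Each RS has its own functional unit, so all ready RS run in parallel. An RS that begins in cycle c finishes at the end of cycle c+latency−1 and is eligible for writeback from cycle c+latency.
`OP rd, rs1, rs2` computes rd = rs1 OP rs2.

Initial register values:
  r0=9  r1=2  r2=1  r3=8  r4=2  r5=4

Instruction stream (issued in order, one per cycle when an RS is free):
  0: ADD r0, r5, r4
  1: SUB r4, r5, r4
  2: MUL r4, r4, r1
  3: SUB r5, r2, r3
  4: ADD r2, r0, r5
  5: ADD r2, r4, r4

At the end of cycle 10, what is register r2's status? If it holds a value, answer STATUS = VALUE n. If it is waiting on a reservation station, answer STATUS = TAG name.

c1: issue ADD r0<-Add1 | r0:Add1,r1:2,r2:1,r3:8,r4:2,r5:4
c2: issue SUB r4<-Add2 | r0:Add1,r1:2,r2:1,r3:8,r4:Add2,r5:4
c3: issue MUL r4<-Mul1 | r0:Add1,r1:2,r2:1,r3:8,r4:Mul1,r5:4
c4: CDB Add1=6; issue SUB r5<-Add1 | r0:6,r1:2,r2:1,r3:8,r4:Mul1,r5:Add1
c5: CDB Add2=2; issue ADD r2<-Add2 | r0:6,r1:2,r2:Add2,r3:8,r4:Mul1,r5:Add1
c6: stall | r0:6,r1:2,r2:Add2,r3:8,r4:Mul1,r5:Add1
c7: CDB Add1=-7; issue ADD r2<-Add1 | r0:6,r1:2,r2:Add1,r3:8,r4:Mul1,r5:-7
c8: - | r0:6,r1:2,r2:Add1,r3:8,r4:Mul1,r5:-7
c9: CDB Mul1=4 | r0:6,r1:2,r2:Add1,r3:8,r4:4,r5:-7
c10: CDB Add2=-1 | r0:6,r1:2,r2:Add1,r3:8,r4:4,r5:-7

STATUS = TAG Add1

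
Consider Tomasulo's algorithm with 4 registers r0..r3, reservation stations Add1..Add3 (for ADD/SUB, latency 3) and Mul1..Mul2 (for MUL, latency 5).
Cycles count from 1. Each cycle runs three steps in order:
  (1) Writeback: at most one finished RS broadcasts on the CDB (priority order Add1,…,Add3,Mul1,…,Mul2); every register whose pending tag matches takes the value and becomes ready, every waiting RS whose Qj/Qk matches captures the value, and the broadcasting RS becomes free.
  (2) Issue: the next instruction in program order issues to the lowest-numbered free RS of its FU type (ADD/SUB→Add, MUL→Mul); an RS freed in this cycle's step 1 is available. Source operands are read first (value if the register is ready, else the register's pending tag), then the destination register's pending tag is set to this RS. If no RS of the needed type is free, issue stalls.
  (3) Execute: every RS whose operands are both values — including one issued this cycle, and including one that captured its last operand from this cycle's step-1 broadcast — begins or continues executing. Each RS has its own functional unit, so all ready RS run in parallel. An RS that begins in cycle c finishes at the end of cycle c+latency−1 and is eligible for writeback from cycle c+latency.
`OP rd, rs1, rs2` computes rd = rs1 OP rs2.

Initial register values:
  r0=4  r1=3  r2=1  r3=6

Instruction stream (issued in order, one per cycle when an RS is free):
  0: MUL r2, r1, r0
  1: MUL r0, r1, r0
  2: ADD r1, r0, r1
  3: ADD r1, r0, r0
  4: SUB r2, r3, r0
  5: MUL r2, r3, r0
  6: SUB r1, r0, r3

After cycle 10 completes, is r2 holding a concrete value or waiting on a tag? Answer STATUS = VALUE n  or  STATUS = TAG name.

cycle 1: issue MUL r2<-Mul1 // r0:4,r1:3,r2:Mul1,r3:6
cycle 2: issue MUL r0<-Mul2 // r0:Mul2,r1:3,r2:Mul1,r3:6
cycle 3: issue ADD r1<-Add1 // r0:Mul2,r1:Add1,r2:Mul1,r3:6
cycle 4: issue ADD r1<-Add2 // r0:Mul2,r1:Add2,r2:Mul1,r3:6
cycle 5: issue SUB r2<-Add3 // r0:Mul2,r1:Add2,r2:Add3,r3:6
cycle 6: CDB Mul1=12; issue MUL r2<-Mul1 // r0:Mul2,r1:Add2,r2:Mul1,r3:6
cycle 7: CDB Mul2=12; stall // r0:12,r1:Add2,r2:Mul1,r3:6
cycle 8: stall // r0:12,r1:Add2,r2:Mul1,r3:6
cycle 9: stall // r0:12,r1:Add2,r2:Mul1,r3:6
cycle 10: CDB Add1=15; issue SUB r1<-Add1 // r0:12,r1:Add1,r2:Mul1,r3:6

STATUS = TAG Mul1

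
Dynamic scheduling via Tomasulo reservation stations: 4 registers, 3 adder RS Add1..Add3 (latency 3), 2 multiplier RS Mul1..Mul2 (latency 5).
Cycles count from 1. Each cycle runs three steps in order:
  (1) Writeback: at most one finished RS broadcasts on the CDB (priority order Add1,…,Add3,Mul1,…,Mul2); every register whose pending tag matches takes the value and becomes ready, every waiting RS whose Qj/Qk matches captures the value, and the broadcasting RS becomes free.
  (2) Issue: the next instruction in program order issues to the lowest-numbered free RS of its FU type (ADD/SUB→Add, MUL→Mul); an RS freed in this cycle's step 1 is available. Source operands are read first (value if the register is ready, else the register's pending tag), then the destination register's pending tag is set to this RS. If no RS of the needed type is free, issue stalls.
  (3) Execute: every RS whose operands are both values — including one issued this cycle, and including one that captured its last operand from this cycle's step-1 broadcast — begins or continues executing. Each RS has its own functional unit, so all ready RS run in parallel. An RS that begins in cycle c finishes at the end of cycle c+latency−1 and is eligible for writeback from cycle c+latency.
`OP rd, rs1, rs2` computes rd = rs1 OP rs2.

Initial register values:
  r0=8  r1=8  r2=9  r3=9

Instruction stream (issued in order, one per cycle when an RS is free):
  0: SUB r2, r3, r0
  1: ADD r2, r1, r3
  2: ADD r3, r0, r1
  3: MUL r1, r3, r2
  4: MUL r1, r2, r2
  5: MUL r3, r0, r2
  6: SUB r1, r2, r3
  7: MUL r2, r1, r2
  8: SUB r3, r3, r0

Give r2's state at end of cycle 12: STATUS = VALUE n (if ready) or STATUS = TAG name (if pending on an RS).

STATUS = TAG Mul1

c1: issue SUB r2<-Add1 | r0:8,r1:8,r2:Add1,r3:9
c2: issue ADD r2<-Add2 | r0:8,r1:8,r2:Add2,r3:9
c3: issue ADD r3<-Add3 | r0:8,r1:8,r2:Add2,r3:Add3
c4: CDB Add1=1; issue MUL r1<-Mul1 | r0:8,r1:Mul1,r2:Add2,r3:Add3
c5: CDB Add2=17; issue MUL r1<-Mul2 | r0:8,r1:Mul2,r2:17,r3:Add3
c6: CDB Add3=16; stall | r0:8,r1:Mul2,r2:17,r3:16
c7: stall | r0:8,r1:Mul2,r2:17,r3:16
c8: stall | r0:8,r1:Mul2,r2:17,r3:16
c9: stall | r0:8,r1:Mul2,r2:17,r3:16
c10: CDB Mul2=289; issue MUL r3<-Mul2 | r0:8,r1:289,r2:17,r3:Mul2
c11: CDB Mul1=272; issue SUB r1<-Add1 | r0:8,r1:Add1,r2:17,r3:Mul2
c12: issue MUL r2<-Mul1 | r0:8,r1:Add1,r2:Mul1,r3:Mul2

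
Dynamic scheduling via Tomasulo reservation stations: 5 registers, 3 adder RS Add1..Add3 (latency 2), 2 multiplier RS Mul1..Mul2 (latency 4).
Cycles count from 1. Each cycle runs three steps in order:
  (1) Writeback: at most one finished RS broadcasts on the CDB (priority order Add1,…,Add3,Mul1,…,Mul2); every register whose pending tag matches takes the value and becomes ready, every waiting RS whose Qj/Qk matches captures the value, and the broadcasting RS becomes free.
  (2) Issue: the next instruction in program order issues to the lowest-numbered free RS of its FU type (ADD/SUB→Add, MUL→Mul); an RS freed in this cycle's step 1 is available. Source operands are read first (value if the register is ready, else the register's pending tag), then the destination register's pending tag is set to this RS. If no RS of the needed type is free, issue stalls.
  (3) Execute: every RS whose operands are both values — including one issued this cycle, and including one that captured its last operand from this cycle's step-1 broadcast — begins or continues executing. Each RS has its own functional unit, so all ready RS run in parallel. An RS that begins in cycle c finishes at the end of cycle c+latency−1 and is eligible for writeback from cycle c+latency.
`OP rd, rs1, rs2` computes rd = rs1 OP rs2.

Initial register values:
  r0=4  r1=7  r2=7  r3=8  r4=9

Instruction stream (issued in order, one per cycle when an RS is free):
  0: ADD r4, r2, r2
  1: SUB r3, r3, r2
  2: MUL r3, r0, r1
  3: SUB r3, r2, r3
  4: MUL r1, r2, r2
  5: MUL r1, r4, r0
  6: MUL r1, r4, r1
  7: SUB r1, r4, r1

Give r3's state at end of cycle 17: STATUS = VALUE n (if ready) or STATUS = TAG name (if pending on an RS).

  c1: issue ADD r4<-Add1  regs: r0:4,r1:7,r2:7,r3:8,r4:Add1
  c2: issue SUB r3<-Add2  regs: r0:4,r1:7,r2:7,r3:Add2,r4:Add1
  c3: CDB Add1=14; issue MUL r3<-Mul1  regs: r0:4,r1:7,r2:7,r3:Mul1,r4:14
  c4: CDB Add2=1; issue SUB r3<-Add1  regs: r0:4,r1:7,r2:7,r3:Add1,r4:14
  c5: issue MUL r1<-Mul2  regs: r0:4,r1:Mul2,r2:7,r3:Add1,r4:14
  c6: stall  regs: r0:4,r1:Mul2,r2:7,r3:Add1,r4:14
  c7: CDB Mul1=28; issue MUL r1<-Mul1  regs: r0:4,r1:Mul1,r2:7,r3:Add1,r4:14
  c8: stall  regs: r0:4,r1:Mul1,r2:7,r3:Add1,r4:14
  c9: CDB Add1=-21; stall  regs: r0:4,r1:Mul1,r2:7,r3:-21,r4:14
  c10: CDB Mul2=49; issue MUL r1<-Mul2  regs: r0:4,r1:Mul2,r2:7,r3:-21,r4:14
  c11: CDB Mul1=56; issue SUB r1<-Add1  regs: r0:4,r1:Add1,r2:7,r3:-21,r4:14
  c12: -  regs: r0:4,r1:Add1,r2:7,r3:-21,r4:14
  c13: -  regs: r0:4,r1:Add1,r2:7,r3:-21,r4:14
  c14: -  regs: r0:4,r1:Add1,r2:7,r3:-21,r4:14
  c15: CDB Mul2=784  regs: r0:4,r1:Add1,r2:7,r3:-21,r4:14
  c16: -  regs: r0:4,r1:Add1,r2:7,r3:-21,r4:14
  c17: CDB Add1=-770  regs: r0:4,r1:-770,r2:7,r3:-21,r4:14

STATUS = VALUE -21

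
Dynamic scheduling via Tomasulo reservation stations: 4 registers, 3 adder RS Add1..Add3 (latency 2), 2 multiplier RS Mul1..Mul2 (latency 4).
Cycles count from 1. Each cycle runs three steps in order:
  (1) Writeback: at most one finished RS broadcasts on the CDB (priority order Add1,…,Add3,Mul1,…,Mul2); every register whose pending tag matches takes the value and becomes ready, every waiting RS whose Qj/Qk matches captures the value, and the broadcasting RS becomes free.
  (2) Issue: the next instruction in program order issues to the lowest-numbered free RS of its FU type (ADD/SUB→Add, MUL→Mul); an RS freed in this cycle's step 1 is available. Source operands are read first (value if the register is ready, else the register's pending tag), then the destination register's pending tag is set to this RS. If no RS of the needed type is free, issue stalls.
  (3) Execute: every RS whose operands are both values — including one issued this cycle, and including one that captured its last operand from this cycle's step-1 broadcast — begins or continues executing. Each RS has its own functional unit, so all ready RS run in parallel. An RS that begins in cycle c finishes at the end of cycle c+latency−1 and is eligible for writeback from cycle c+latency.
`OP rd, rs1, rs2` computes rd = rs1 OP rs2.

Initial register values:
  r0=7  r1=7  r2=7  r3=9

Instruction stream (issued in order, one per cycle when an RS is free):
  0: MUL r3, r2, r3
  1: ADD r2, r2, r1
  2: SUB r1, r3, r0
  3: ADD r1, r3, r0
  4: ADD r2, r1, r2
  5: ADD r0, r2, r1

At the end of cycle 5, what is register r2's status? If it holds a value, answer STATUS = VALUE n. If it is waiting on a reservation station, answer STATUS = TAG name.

STATUS = TAG Add3

  c1: issue MUL r3<-Mul1  regs: r0:7,r1:7,r2:7,r3:Mul1
  c2: issue ADD r2<-Add1  regs: r0:7,r1:7,r2:Add1,r3:Mul1
  c3: issue SUB r1<-Add2  regs: r0:7,r1:Add2,r2:Add1,r3:Mul1
  c4: CDB Add1=14; issue ADD r1<-Add1  regs: r0:7,r1:Add1,r2:14,r3:Mul1
  c5: CDB Mul1=63; issue ADD r2<-Add3  regs: r0:7,r1:Add1,r2:Add3,r3:63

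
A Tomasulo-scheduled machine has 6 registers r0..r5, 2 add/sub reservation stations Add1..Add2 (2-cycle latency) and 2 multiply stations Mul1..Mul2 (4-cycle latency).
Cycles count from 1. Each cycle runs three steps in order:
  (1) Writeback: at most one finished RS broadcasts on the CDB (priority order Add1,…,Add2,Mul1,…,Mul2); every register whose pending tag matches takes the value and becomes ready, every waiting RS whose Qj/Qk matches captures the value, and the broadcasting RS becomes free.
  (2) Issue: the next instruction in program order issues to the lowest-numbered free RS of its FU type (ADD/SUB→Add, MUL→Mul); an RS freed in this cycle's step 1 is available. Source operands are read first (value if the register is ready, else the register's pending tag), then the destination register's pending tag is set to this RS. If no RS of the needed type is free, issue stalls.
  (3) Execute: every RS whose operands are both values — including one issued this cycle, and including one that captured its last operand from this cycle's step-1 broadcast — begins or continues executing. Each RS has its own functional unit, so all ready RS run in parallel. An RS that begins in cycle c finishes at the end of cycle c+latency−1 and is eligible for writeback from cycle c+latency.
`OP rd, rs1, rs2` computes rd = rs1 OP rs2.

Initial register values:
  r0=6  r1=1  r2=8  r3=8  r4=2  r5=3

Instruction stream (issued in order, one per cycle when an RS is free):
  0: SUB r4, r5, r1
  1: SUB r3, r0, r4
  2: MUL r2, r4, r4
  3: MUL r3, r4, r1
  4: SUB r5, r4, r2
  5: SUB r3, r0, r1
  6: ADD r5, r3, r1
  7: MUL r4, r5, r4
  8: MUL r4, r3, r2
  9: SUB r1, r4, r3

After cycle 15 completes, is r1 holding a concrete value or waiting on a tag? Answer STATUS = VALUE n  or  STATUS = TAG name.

c1: issue SUB r4<-Add1 | r0:6,r1:1,r2:8,r3:8,r4:Add1,r5:3
c2: issue SUB r3<-Add2 | r0:6,r1:1,r2:8,r3:Add2,r4:Add1,r5:3
c3: CDB Add1=2; issue MUL r2<-Mul1 | r0:6,r1:1,r2:Mul1,r3:Add2,r4:2,r5:3
c4: issue MUL r3<-Mul2 | r0:6,r1:1,r2:Mul1,r3:Mul2,r4:2,r5:3
c5: CDB Add2=4; issue SUB r5<-Add1 | r0:6,r1:1,r2:Mul1,r3:Mul2,r4:2,r5:Add1
c6: issue SUB r3<-Add2 | r0:6,r1:1,r2:Mul1,r3:Add2,r4:2,r5:Add1
c7: CDB Mul1=4; stall | r0:6,r1:1,r2:4,r3:Add2,r4:2,r5:Add1
c8: CDB Add2=5; issue ADD r5<-Add2 | r0:6,r1:1,r2:4,r3:5,r4:2,r5:Add2
c9: CDB Add1=-2; issue MUL r4<-Mul1 | r0:6,r1:1,r2:4,r3:5,r4:Mul1,r5:Add2
c10: CDB Add2=6; stall | r0:6,r1:1,r2:4,r3:5,r4:Mul1,r5:6
c11: CDB Mul2=2; issue MUL r4<-Mul2 | r0:6,r1:1,r2:4,r3:5,r4:Mul2,r5:6
c12: issue SUB r1<-Add1 | r0:6,r1:Add1,r2:4,r3:5,r4:Mul2,r5:6
c13: - | r0:6,r1:Add1,r2:4,r3:5,r4:Mul2,r5:6
c14: CDB Mul1=12 | r0:6,r1:Add1,r2:4,r3:5,r4:Mul2,r5:6
c15: CDB Mul2=20 | r0:6,r1:Add1,r2:4,r3:5,r4:20,r5:6

STATUS = TAG Add1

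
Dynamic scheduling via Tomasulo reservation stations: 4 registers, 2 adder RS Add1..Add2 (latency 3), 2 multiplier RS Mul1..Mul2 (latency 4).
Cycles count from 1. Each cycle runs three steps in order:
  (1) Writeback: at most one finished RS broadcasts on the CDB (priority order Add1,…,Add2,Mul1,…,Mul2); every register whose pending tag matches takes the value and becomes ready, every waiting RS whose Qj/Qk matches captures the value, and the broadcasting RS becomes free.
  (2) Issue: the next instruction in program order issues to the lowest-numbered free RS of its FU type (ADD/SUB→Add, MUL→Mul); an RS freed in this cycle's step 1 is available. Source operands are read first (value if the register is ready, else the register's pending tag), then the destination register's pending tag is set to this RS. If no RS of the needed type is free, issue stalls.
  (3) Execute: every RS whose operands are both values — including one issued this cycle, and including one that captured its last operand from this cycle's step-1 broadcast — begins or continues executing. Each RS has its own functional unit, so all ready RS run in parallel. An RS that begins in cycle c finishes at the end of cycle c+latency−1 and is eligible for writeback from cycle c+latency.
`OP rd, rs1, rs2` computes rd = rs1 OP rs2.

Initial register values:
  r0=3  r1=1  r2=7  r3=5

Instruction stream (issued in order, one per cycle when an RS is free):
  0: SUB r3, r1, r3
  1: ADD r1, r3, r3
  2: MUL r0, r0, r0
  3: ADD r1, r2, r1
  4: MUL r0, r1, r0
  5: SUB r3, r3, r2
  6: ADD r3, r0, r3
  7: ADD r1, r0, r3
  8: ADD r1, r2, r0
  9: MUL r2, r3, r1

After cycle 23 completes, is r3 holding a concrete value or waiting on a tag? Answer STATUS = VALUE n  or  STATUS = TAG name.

cycle 1: issue SUB r3<-Add1 // r0:3,r1:1,r2:7,r3:Add1
cycle 2: issue ADD r1<-Add2 // r0:3,r1:Add2,r2:7,r3:Add1
cycle 3: issue MUL r0<-Mul1 // r0:Mul1,r1:Add2,r2:7,r3:Add1
cycle 4: CDB Add1=-4; issue ADD r1<-Add1 // r0:Mul1,r1:Add1,r2:7,r3:-4
cycle 5: issue MUL r0<-Mul2 // r0:Mul2,r1:Add1,r2:7,r3:-4
cycle 6: stall // r0:Mul2,r1:Add1,r2:7,r3:-4
cycle 7: CDB Add2=-8; issue SUB r3<-Add2 // r0:Mul2,r1:Add1,r2:7,r3:Add2
cycle 8: CDB Mul1=9; stall // r0:Mul2,r1:Add1,r2:7,r3:Add2
cycle 9: stall // r0:Mul2,r1:Add1,r2:7,r3:Add2
cycle 10: CDB Add1=-1; issue ADD r3<-Add1 // r0:Mul2,r1:-1,r2:7,r3:Add1
cycle 11: CDB Add2=-11; issue ADD r1<-Add2 // r0:Mul2,r1:Add2,r2:7,r3:Add1
cycle 12: stall // r0:Mul2,r1:Add2,r2:7,r3:Add1
cycle 13: stall // r0:Mul2,r1:Add2,r2:7,r3:Add1
cycle 14: CDB Mul2=-9; stall // r0:-9,r1:Add2,r2:7,r3:Add1
cycle 15: stall // r0:-9,r1:Add2,r2:7,r3:Add1
cycle 16: stall // r0:-9,r1:Add2,r2:7,r3:Add1
cycle 17: CDB Add1=-20; issue ADD r1<-Add1 // r0:-9,r1:Add1,r2:7,r3:-20
cycle 18: issue MUL r2<-Mul1 // r0:-9,r1:Add1,r2:Mul1,r3:-20
cycle 19: - // r0:-9,r1:Add1,r2:Mul1,r3:-20
cycle 20: CDB Add1=-2 // r0:-9,r1:-2,r2:Mul1,r3:-20
cycle 21: CDB Add2=-29 // r0:-9,r1:-2,r2:Mul1,r3:-20
cycle 22: - // r0:-9,r1:-2,r2:Mul1,r3:-20
cycle 23: - // r0:-9,r1:-2,r2:Mul1,r3:-20

STATUS = VALUE -20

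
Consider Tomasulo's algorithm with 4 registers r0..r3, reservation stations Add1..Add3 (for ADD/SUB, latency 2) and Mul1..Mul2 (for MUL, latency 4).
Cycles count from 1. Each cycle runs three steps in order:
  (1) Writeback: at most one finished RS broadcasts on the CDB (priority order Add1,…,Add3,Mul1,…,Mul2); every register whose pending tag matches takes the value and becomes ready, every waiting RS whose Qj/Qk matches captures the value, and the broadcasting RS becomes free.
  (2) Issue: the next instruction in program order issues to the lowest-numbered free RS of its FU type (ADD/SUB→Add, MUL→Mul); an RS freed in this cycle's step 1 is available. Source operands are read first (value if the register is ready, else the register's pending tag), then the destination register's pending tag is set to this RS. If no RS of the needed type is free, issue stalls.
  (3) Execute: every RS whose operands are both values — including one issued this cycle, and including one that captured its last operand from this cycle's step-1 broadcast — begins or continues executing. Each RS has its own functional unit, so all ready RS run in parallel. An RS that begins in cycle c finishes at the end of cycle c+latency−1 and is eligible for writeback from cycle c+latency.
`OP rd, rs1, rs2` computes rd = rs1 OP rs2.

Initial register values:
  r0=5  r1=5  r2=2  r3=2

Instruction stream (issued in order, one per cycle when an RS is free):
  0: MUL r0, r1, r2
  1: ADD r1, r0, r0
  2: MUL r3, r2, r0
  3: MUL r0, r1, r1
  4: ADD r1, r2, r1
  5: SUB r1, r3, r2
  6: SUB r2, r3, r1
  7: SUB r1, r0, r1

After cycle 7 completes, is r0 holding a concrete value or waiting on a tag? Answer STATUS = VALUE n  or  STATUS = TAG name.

c1: issue MUL r0<-Mul1 | r0:Mul1,r1:5,r2:2,r3:2
c2: issue ADD r1<-Add1 | r0:Mul1,r1:Add1,r2:2,r3:2
c3: issue MUL r3<-Mul2 | r0:Mul1,r1:Add1,r2:2,r3:Mul2
c4: stall | r0:Mul1,r1:Add1,r2:2,r3:Mul2
c5: CDB Mul1=10; issue MUL r0<-Mul1 | r0:Mul1,r1:Add1,r2:2,r3:Mul2
c6: issue ADD r1<-Add2 | r0:Mul1,r1:Add2,r2:2,r3:Mul2
c7: CDB Add1=20; issue SUB r1<-Add1 | r0:Mul1,r1:Add1,r2:2,r3:Mul2

STATUS = TAG Mul1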